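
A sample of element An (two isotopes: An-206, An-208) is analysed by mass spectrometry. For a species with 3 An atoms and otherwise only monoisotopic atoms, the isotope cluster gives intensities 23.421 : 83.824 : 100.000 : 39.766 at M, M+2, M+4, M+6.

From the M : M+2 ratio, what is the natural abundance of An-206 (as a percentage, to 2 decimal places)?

45.60%

Write p for the An-206 fraction. I(M+2)/I(M) = [C(3,1)·p^2·(1−p)] / p^3 = 3·(1−p)/p = 83.824/23.421 = 3.5790
(1−p)/p = 3.5790/3 = 1.1930  ⇒  p = 1/(1 + 1.1930) = 0.4560
An-206: 45.60%, An-208: 54.40%.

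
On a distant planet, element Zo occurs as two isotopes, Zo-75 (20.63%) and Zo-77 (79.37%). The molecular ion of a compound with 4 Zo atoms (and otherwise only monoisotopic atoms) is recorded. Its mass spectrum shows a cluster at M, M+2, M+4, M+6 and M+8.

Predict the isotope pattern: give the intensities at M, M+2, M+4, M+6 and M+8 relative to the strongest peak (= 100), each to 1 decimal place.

0.4 : 6.8 : 39.0 : 100.0 : 96.2

Expanding (0.2063 + 0.7937)^4:
P(M) = 0.2063^4 = 0.001811
P(M+2) = 4 × 0.2063^3 × 0.7937^1 = 0.027875
P(M+4) = 6 × 0.2063^2 × 0.7937^2 = 0.160865
P(M+6) = 4 × 0.2063^1 × 0.7937^3 = 0.412599
P(M+8) = 0.7937^4 = 0.396849
The M+6 peak is largest (0.412599); scaling to 100 gives 0.4 : 6.8 : 39.0 : 100.0 : 96.2.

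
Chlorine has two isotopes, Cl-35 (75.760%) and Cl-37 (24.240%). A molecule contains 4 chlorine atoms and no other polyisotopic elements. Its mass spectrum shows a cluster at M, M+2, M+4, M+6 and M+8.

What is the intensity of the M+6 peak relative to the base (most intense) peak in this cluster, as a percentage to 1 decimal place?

10.2%

Binomial terms of (0.75760 + 0.24240)^4: M 0.3294, M+2 0.4216, M+4 0.2023, M+6 0.0432, M+8 0.0035 → M+2 is the base peak.
P(M+2) = C(4,1) × 0.75760^3 × 0.24240^1 = 4 × 0.4348304 × 0.2424 = 0.421612 (base)
P(M+6) = C(4,3) × 0.75760^1 × 0.24240^3 = 4 × 0.7576 × 0.01424288 = 0.043162
Relative intensity = 0.043162 / 0.421612 × 100 = 10.2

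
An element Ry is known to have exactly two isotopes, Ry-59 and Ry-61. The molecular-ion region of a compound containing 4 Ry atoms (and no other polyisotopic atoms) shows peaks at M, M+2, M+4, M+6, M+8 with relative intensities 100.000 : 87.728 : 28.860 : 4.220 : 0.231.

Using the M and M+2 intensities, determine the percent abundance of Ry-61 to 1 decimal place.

If p is the fraction of Ry that is Ry-59, then I(M+2)/I(M) = [C(4,1)·p^3·(1−p)] / p^4 = 4·(1−p)/p = 87.728/100.000 = 0.8773
(1−p)/p = 0.8773/4 = 0.2193  ⇒  p = 1/(1 + 0.2193) = 0.8201
Ry-59: 82.0%, Ry-61: 18.0%.

18.0%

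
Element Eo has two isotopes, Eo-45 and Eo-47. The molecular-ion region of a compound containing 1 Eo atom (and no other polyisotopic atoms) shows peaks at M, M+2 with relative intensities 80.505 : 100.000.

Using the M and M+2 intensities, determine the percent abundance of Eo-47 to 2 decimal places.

55.40%

Write p for the Eo-45 fraction. I(M+2)/I(M) = [C(1,1)·p^0·(1−p)] / p^1 = 1·(1−p)/p = 100.000/80.505 = 1.2422
(1−p)/p = 1.2422/1 = 1.2422  ⇒  p = 1/(1 + 1.2422) = 0.4460
Eo-45: 44.60%, Eo-47: 55.40%.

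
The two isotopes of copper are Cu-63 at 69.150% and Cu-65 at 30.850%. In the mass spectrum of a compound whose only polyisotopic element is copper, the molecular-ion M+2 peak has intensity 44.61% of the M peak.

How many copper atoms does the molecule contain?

For n independent Cu atoms, I(M+2)/I(M) = n · (abundance Cu-65) / (abundance Cu-63) = n · 0.30850/0.69150.
n = 0.4461 × 0.69150/0.30850 = 1.00 ≈ 1

1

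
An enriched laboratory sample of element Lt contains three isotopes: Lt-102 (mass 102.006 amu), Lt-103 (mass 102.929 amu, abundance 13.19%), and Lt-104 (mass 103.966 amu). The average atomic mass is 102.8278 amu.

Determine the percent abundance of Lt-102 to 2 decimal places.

51.09%

The remaining 86.81% is split between Lt-102 (fraction x) and Lt-104 (fraction 0.8681 − x).
Substituting: 102.006x + 103.966(0.8681 − x) = 89.2514649
(102.006 − 103.966)x = -1.0014197  ⇒  x = 0.51093, y = 0.35717
Lt-102: 51.09%, Lt-104: 35.72%.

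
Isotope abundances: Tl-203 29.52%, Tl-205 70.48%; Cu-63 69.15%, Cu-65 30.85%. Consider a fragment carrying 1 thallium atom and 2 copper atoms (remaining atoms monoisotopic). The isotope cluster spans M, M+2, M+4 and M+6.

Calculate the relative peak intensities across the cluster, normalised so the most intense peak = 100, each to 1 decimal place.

30.5 : 100.0 : 71.0 : 14.5

Thallium pattern (n=1): 0.2952 : 0.7048
Copper pattern (n=2): 0.47817225 : 0.4266555 : 0.09517225
Convolve the two distributions (both contribute in 2-u steps):
  M: 0.2952×0.47817225 = 0.141156
  M+2: 0.2952×0.4266555 + 0.7048×0.47817225 = 0.462965
  M+4: 0.2952×0.09517225 + 0.7048×0.4266555 = 0.328802
  M+6: 0.7048×0.09517225 = 0.067077
Scale to base peak (0.462965) = 100: 30.5 : 100.0 : 71.0 : 14.5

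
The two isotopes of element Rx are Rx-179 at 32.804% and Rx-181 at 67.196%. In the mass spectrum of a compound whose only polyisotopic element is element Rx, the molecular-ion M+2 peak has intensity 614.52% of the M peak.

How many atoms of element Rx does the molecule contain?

3

The M+2/M ratio from n Rx atoms is n · q/p = n · 0.67196/0.32804.
n = 6.1452 × 0.32804/0.67196 = 3.00 ≈ 3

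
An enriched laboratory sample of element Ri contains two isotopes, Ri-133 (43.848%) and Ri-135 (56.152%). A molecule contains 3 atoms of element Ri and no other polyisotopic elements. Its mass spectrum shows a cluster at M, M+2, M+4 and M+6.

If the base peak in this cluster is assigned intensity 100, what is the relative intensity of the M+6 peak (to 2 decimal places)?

42.69

Binomial terms of (0.43848 + 0.56152)^3: M 0.0843, M+2 0.3239, M+4 0.4148, M+6 0.1770 → M+4 is the base peak.
P(M+4) = C(3,2) × 0.43848^1 × 0.56152^2 = 3 × 0.43848 × 0.31530471 = 0.414764 (base)
P(M+6) = C(3,3) × 0.43848^0 × 0.56152^3 = 1 × 1.0000 × 0.1770499 = 0.177050
Relative intensity = 0.177050 / 0.414764 × 100 = 42.69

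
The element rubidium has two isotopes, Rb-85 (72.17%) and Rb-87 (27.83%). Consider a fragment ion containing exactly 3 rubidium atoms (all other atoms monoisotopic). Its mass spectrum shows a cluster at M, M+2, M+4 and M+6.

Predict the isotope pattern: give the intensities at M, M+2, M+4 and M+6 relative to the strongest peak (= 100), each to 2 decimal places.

86.44 : 100.00 : 38.56 : 4.96

The 3 Rb atoms are independent, so intensities follow the terms of (0.7217 + 0.2783)^3.
P(M) = 0.7217^3 = 0.375898
P(M+2) = 3 × 0.7217^2 × 0.2783^1 = 0.434858
P(M+4) = 3 × 0.7217^1 × 0.2783^2 = 0.167689
P(M+6) = 0.2783^3 = 0.021555
The M+2 peak is largest (0.434858); scaling to 100 gives 86.44 : 100.00 : 38.56 : 4.96.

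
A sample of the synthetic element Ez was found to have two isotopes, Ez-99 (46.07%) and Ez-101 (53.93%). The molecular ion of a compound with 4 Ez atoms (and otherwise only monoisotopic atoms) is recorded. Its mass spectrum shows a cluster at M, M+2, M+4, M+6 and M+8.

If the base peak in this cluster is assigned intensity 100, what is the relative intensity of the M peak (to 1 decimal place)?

(0.4607 + 0.5393)^4 gives M 0.0450, M+2 0.2109, M+4 0.3704, M+6 0.2890, M+8 0.0846; the largest is M+4.
P(M+4) = C(4,2) × 0.4607^2 × 0.5393^2 = 6 × 0.21224449 × 0.29084449 = 0.370381 (base)
P(M) = C(4,0) × 0.4607^4 × 0.5393^0 = 1 × 0.04504772 × 1.0000 = 0.045048
Relative intensity = 0.045048 / 0.370381 × 100 = 12.2

12.2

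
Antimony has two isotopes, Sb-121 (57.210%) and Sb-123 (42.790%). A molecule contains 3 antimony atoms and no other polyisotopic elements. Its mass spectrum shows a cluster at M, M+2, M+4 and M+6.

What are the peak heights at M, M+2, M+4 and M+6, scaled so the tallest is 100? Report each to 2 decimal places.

Each Sb atom is independently Sb-121 (p = 0.57210) or Sb-123 (q = 0.42790); the cluster is the binomial expansion (p + q)^3.
P(M) = 0.57210^3 = 0.187247
P(M+2) = 3 × 0.57210^2 × 0.42790^1 = 0.420153
P(M+4) = 3 × 0.57210^1 × 0.42790^2 = 0.314252
P(M+6) = 0.42790^3 = 0.078348
The M+2 peak is largest (0.420153); scaling to 100 gives 44.57 : 100.00 : 74.79 : 18.65.

44.57 : 100.00 : 74.79 : 18.65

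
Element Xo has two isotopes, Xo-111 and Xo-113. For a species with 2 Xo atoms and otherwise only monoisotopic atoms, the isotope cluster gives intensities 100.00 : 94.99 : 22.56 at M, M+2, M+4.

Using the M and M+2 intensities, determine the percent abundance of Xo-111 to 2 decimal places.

Write p for the Xo-111 fraction. I(M+2)/I(M) = [C(2,1)·p^1·(1−p)] / p^2 = 2·(1−p)/p = 94.99/100.00 = 0.9499
(1−p)/p = 0.9499/2 = 0.4749  ⇒  p = 1/(1 + 0.4749) = 0.6780
Xo-111: 67.80%, Xo-113: 32.20%.

67.80%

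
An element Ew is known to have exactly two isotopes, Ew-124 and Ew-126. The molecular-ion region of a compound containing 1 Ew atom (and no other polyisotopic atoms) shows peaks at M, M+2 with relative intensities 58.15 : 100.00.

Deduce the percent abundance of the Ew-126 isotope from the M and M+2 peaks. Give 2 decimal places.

If p is the fraction of Ew that is Ew-124, then I(M+2)/I(M) = [C(1,1)·p^0·(1−p)] / p^1 = 1·(1−p)/p = 100.00/58.15 = 1.7197
(1−p)/p = 1.7197/1 = 1.7197  ⇒  p = 1/(1 + 1.7197) = 0.3677
Ew-124: 36.77%, Ew-126: 63.23%.

63.23%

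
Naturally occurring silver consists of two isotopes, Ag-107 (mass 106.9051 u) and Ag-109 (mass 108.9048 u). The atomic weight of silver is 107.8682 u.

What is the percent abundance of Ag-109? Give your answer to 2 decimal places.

48.16%

With x = fraction of Ag-107 (so Ag-109 is 1 − x):
106.9051·x + 108.9048·(1 − x) = 107.8682
(106.9051 − 108.9048)·x = 107.8682 − 108.9048
x = -1.0366 / -1.9997 = 0.51838 → 51.84% Ag-107, 48.16% Ag-109.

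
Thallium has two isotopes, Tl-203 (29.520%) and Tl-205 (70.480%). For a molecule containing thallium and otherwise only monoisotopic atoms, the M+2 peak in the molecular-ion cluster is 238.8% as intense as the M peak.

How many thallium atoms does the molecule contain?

1

With n Tl atoms, P(M+2)/P(M) = C(n,1)·p^(n−1)q / p^n = n·q/p = n · 0.70480/0.29520.
n = 2.388 × 0.29520/0.70480 = 1.00 ≈ 1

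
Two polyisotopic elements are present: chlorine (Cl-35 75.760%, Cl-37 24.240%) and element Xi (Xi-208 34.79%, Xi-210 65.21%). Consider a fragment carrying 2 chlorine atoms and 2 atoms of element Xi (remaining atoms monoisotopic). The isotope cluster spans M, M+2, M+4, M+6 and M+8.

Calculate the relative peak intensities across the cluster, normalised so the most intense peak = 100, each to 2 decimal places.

Chlorine pattern (n=2): 0.57395776 : 0.36728448 : 0.05875776
Element Xi pattern (n=2): 0.12103441 : 0.45373118 : 0.42523441
Convolve the two distributions (both contribute in 2-u steps):
  M: 0.57395776×0.12103441 = 0.069469
  M+2: 0.57395776×0.45373118 + 0.36728448×0.12103441 = 0.304877
  M+4: 0.57395776×0.42523441 + 0.36728448×0.45373118 + 0.05875776×0.12103441 = 0.417827
  M+6: 0.36728448×0.42523441 + 0.05875776×0.45373118 = 0.182842
  M+8: 0.05875776×0.42523441 = 0.024986
Scale to base peak (0.417827) = 100: 16.63 : 72.97 : 100.00 : 43.76 : 5.98

16.63 : 72.97 : 100.00 : 43.76 : 5.98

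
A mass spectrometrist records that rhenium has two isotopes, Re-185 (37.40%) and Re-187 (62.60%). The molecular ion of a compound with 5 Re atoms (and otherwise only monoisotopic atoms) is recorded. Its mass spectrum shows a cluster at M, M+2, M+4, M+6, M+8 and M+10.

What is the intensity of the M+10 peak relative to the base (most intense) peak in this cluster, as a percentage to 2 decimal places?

(0.3740 + 0.6260)^5 gives M 0.0073, M+2 0.0612, M+4 0.2050, M+6 0.3431, M+8 0.2872, M+10 0.0961; the largest is M+6.
P(M+6) = C(5,3) × 0.3740^2 × 0.6260^3 = 10 × 0.139876 × 0.24531438 = 0.343136 (base)
P(M+10) = C(5,5) × 0.3740^0 × 0.6260^5 = 1 × 1.0000 × 0.09613282 = 0.096133
Relative intensity = 0.096133 / 0.343136 × 100 = 28.02

28.02%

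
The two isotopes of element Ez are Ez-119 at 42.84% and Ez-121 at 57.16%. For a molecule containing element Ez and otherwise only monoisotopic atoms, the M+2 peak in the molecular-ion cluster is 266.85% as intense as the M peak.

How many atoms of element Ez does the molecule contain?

2

With n Ez atoms, P(M+2)/P(M) = C(n,1)·p^(n−1)q / p^n = n·q/p = n · 0.5716/0.4284.
n = 2.6685 × 0.4284/0.5716 = 2.00 ≈ 2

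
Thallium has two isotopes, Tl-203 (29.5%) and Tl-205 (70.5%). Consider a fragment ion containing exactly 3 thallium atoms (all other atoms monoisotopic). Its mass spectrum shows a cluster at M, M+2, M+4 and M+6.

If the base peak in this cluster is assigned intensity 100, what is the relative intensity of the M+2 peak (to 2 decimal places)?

41.84

(0.295 + 0.705)^3 gives M 0.0257, M+2 0.1841, M+4 0.4399, M+6 0.3504; the largest is M+4.
P(M+4) = C(3,2) × 0.295^1 × 0.705^2 = 3 × 0.2950 × 0.497025 = 0.439867 (base)
P(M+2) = C(3,1) × 0.295^2 × 0.705^1 = 3 × 0.087025 × 0.7050 = 0.184058
Relative intensity = 0.184058 / 0.439867 × 100 = 41.84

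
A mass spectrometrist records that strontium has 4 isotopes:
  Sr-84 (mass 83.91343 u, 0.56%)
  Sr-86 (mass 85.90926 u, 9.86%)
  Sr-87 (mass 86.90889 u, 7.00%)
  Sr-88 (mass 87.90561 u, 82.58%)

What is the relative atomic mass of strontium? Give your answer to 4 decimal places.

87.6166 u

Ar = Σ fᵢ·mᵢ = 0.0056 × 83.91343 + 0.0986 × 85.90926 + 0.0700 × 86.90889 + 0.8258 × 87.90561
= 0.469915 + 8.470653 + 6.083622 + 72.592453 = 87.616643 u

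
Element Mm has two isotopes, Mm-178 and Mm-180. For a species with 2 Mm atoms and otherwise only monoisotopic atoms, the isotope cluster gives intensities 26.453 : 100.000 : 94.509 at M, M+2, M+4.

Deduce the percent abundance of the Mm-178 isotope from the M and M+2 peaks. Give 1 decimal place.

If p is the fraction of Mm that is Mm-178, then I(M+2)/I(M) = [C(2,1)·p^1·(1−p)] / p^2 = 2·(1−p)/p = 100.000/26.453 = 3.7803
(1−p)/p = 3.7803/2 = 1.8901  ⇒  p = 1/(1 + 1.8901) = 0.3460
Mm-178: 34.6%, Mm-180: 65.4%.

34.6%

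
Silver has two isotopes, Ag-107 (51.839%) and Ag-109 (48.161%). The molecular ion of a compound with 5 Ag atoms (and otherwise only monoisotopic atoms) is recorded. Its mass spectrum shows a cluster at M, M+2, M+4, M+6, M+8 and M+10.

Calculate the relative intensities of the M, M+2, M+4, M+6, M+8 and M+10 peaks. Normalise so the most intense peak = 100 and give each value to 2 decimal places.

11.59 : 53.82 : 100.00 : 92.90 : 43.16 : 8.02

Each Ag atom is independently Ag-107 (p = 0.51839) or Ag-109 (q = 0.48161); the cluster is the binomial expansion (p + q)^5.
P(M) = 0.51839^5 = 0.037435
P(M+2) = 5 × 0.51839^4 × 0.48161^1 = 0.173897
P(M+4) = 10 × 0.51839^3 × 0.48161^2 = 0.323118
P(M+6) = 10 × 0.51839^2 × 0.48161^3 = 0.300192
P(M+8) = 5 × 0.51839^1 × 0.48161^4 = 0.139447
P(M+10) = 0.48161^5 = 0.025911
The M+4 peak is largest (0.323118); scaling to 100 gives 11.59 : 53.82 : 100.00 : 92.90 : 43.16 : 8.02.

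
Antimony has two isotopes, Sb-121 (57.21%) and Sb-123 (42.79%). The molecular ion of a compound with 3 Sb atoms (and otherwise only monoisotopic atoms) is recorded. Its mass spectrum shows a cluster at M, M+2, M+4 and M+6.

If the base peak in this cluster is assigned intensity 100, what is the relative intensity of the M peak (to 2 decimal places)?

(0.5721 + 0.4279)^3 gives M 0.1872, M+2 0.4202, M+4 0.3143, M+6 0.0783; the largest is M+2.
P(M+2) = C(3,1) × 0.5721^2 × 0.4279^1 = 3 × 0.32729841 × 0.4279 = 0.420153 (base)
P(M) = C(3,0) × 0.5721^3 × 0.4279^0 = 1 × 0.18724742 × 1.0000 = 0.187247
Relative intensity = 0.187247 / 0.420153 × 100 = 44.57

44.57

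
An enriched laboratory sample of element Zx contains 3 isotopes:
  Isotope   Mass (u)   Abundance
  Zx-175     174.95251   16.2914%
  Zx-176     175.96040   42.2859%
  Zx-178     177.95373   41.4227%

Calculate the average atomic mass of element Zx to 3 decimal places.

Ar = Σ fᵢ·mᵢ = 0.162914 × 174.95251 + 0.422859 × 175.96040 + 0.414227 × 177.95373
= 28.502213 + 74.406439 + 73.713240 = 176.621892 u

176.622 u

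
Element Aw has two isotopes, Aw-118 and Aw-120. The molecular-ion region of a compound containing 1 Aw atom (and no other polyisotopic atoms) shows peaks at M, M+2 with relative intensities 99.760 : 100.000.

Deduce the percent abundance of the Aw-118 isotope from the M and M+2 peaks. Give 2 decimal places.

49.94%

Let p = fractional abundance of Aw-118. I(M+2)/I(M) = [C(1,1)·p^0·(1−p)] / p^1 = 1·(1−p)/p = 100.000/99.760 = 1.0024
(1−p)/p = 1.0024/1 = 1.0024  ⇒  p = 1/(1 + 1.0024) = 0.4994
Aw-118: 49.94%, Aw-120: 50.06%.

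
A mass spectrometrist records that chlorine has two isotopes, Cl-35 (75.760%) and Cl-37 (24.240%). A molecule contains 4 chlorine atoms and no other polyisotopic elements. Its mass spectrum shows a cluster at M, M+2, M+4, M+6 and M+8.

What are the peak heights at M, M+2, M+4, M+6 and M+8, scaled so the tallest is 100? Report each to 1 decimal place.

Each Cl atom is independently Cl-35 (p = 0.75760) or Cl-37 (q = 0.24240); the cluster is the binomial expansion (p + q)^4.
P(M) = 0.75760^4 = 0.329428
P(M+2) = 4 × 0.75760^3 × 0.24240^1 = 0.421612
P(M+4) = 6 × 0.75760^2 × 0.24240^2 = 0.202347
P(M+6) = 4 × 0.75760^1 × 0.24240^3 = 0.043162
P(M+8) = 0.24240^4 = 0.003452
The M+2 peak is largest (0.421612); scaling to 100 gives 78.1 : 100.0 : 48.0 : 10.2 : 0.8.

78.1 : 100.0 : 48.0 : 10.2 : 0.8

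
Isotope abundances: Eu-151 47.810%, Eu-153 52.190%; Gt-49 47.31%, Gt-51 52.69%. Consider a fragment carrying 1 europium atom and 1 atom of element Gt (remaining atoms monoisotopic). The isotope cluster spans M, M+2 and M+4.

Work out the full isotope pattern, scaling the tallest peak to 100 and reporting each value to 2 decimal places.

45.34 : 100.00 : 55.13

Europium pattern (n=1): 0.4781 : 0.5219
Element Gt pattern (n=1): 0.4731 : 0.5269
Convolve the two distributions (both contribute in 2-u steps):
  M: 0.4781×0.4731 = 0.226189
  M+2: 0.4781×0.5269 + 0.5219×0.4731 = 0.498822
  M+4: 0.5219×0.5269 = 0.274989
Scale to base peak (0.498822) = 100: 45.34 : 100.00 : 55.13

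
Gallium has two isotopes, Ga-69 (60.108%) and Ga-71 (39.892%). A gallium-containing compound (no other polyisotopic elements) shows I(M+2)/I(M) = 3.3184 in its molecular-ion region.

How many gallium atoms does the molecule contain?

5

The M+2/M ratio from n Ga atoms is n · q/p = n · 0.39892/0.60108.
n = 3.3184 × 0.60108/0.39892 = 5.00 ≈ 5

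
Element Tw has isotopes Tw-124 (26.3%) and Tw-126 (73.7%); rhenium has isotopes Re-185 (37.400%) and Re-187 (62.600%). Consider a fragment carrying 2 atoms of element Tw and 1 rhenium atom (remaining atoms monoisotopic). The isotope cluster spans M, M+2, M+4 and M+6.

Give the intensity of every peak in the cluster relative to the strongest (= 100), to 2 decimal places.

5.80 : 42.23 : 100.00 : 76.27

Element Tw pattern (n=2): 0.069169 : 0.387662 : 0.543169
Rhenium pattern (n=1): 0.3740 : 0.6260
Convolve the two distributions (both contribute in 2-u steps):
  M: 0.069169×0.3740 = 0.025869
  M+2: 0.069169×0.6260 + 0.387662×0.3740 = 0.188285
  M+4: 0.387662×0.6260 + 0.543169×0.3740 = 0.445822
  M+6: 0.543169×0.6260 = 0.340024
Scale to base peak (0.445822) = 100: 5.80 : 42.23 : 100.00 : 76.27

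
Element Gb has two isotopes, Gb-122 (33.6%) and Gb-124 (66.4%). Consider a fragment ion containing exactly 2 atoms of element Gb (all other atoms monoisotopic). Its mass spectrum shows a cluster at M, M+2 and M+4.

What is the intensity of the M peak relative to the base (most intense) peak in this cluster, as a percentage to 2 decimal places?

25.30%

Binomial terms of (0.336 + 0.664)^2: M 0.1129, M+2 0.4462, M+4 0.4409 → M+2 is the base peak.
P(M+2) = C(2,1) × 0.336^1 × 0.664^1 = 2 × 0.3360 × 0.6640 = 0.446208 (base)
P(M) = C(2,0) × 0.336^2 × 0.664^0 = 1 × 0.112896 × 1.0000 = 0.112896
Relative intensity = 0.112896 / 0.446208 × 100 = 25.30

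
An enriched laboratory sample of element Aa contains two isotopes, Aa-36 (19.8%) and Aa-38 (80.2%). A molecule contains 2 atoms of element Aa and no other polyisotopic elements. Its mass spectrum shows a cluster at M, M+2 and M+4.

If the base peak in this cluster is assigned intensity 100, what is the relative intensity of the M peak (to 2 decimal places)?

6.10

Binomial terms of (0.198 + 0.802)^2: M 0.0392, M+2 0.3176, M+4 0.6432 → M+4 is the base peak.
P(M+4) = C(2,2) × 0.198^0 × 0.802^2 = 1 × 1.0000 × 0.643204 = 0.643204 (base)
P(M) = C(2,0) × 0.198^2 × 0.802^0 = 1 × 0.039204 × 1.0000 = 0.039204
Relative intensity = 0.039204 / 0.643204 × 100 = 6.10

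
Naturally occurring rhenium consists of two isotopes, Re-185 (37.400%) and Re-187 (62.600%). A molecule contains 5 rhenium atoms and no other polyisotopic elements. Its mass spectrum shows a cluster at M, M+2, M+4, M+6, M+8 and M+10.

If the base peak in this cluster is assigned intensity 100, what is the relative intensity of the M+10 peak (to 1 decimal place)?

Binomial terms of (0.37400 + 0.62600)^5: M 0.0073, M+2 0.0612, M+4 0.2050, M+6 0.3431, M+8 0.2872, M+10 0.0961 → M+6 is the base peak.
P(M+6) = C(5,3) × 0.37400^2 × 0.62600^3 = 10 × 0.139876 × 0.24531438 = 0.343136 (base)
P(M+10) = C(5,5) × 0.37400^0 × 0.62600^5 = 1 × 1.0000 × 0.09613282 = 0.096133
Relative intensity = 0.096133 / 0.343136 × 100 = 28.0

28.0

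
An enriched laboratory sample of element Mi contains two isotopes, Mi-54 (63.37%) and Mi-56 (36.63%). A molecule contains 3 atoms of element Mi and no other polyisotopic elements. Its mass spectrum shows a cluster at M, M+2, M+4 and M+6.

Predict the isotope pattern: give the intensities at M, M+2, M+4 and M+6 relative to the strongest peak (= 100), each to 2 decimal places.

57.67 : 100.00 : 57.80 : 11.14

Each Mi atom is independently Mi-54 (p = 0.6337) or Mi-56 (q = 0.3663); the cluster is the binomial expansion (p + q)^3.
P(M) = 0.6337^3 = 0.254479
P(M+2) = 3 × 0.6337^2 × 0.3663^1 = 0.441292
P(M+4) = 3 × 0.6337^1 × 0.3663^2 = 0.255081
P(M+6) = 0.3663^3 = 0.049149
The M+2 peak is largest (0.441292); scaling to 100 gives 57.67 : 100.00 : 57.80 : 11.14.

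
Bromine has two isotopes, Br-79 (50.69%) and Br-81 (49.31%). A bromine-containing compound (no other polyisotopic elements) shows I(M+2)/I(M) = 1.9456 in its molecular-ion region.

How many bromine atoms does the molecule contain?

2

The M+2/M ratio from n Br atoms is n · q/p = n · 0.4931/0.5069.
n = 1.9456 × 0.5069/0.4931 = 2.00 ≈ 2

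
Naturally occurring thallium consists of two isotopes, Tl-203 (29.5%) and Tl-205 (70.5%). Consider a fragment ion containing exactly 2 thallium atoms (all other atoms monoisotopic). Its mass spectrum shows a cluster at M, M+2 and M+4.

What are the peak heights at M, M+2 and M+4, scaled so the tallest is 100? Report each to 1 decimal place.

The 2 Tl atoms are independent, so intensities follow the terms of (0.295 + 0.705)^2.
P(M) = 0.295^2 = 0.087025
P(M+2) = 2 × 0.295^1 × 0.705^1 = 0.415950
P(M+4) = 0.705^2 = 0.497025
The M+4 peak is largest (0.497025); scaling to 100 gives 17.5 : 83.7 : 100.0.

17.5 : 83.7 : 100.0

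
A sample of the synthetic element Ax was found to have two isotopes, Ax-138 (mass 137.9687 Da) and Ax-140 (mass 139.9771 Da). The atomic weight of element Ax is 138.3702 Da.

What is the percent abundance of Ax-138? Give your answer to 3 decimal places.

80.009%

With x = fraction of Ax-138 (so Ax-140 is 1 − x):
137.9687·x + 139.9771·(1 − x) = 138.3702
(137.9687 − 139.9771)·x = 138.3702 − 139.9771
x = -1.6069 / -2.0084 = 0.80009 → 80.009% Ax-138, 19.991% Ax-140.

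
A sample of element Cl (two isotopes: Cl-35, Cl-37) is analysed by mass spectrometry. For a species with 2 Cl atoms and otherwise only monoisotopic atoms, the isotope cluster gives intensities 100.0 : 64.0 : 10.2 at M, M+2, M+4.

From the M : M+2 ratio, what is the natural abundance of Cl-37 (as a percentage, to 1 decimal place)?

Let p = fractional abundance of Cl-35. I(M+2)/I(M) = [C(2,1)·p^1·(1−p)] / p^2 = 2·(1−p)/p = 64.0/100.0 = 0.6400
(1−p)/p = 0.6400/2 = 0.3200  ⇒  p = 1/(1 + 0.3200) = 0.7576
Cl-35: 75.8%, Cl-37: 24.2%.

24.2%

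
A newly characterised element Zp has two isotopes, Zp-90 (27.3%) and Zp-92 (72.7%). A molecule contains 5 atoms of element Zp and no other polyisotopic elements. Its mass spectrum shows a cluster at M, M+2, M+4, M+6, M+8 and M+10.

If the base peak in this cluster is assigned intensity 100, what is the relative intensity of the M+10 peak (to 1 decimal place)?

53.3

Term probabilities: M 0.0015, M+2 0.0202, M+4 0.1075, M+6 0.2864, M+8 0.3813, M+10 0.2031. Base peak = M+8.
P(M+8) = C(5,4) × 0.273^1 × 0.727^4 = 5 × 0.2730 × 0.2793429 = 0.381303 (base)
P(M+10) = C(5,5) × 0.273^0 × 0.727^5 = 1 × 1.0000 × 0.20308229 = 0.203082
Relative intensity = 0.203082 / 0.381303 × 100 = 53.3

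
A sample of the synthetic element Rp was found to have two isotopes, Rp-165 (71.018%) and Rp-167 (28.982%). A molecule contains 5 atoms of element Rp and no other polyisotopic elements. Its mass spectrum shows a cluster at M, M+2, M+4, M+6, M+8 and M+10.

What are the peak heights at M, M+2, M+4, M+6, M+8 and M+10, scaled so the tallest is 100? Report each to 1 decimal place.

Each Rp atom is independently Rp-165 (p = 0.71018) or Rp-167 (q = 0.28982); the cluster is the binomial expansion (p + q)^5.
P(M) = 0.71018^5 = 0.180652
P(M+2) = 5 × 0.71018^4 × 0.28982^1 = 0.368614
P(M+4) = 10 × 0.71018^3 × 0.28982^2 = 0.300858
P(M+6) = 10 × 0.71018^2 × 0.28982^3 = 0.122778
P(M+8) = 5 × 0.71018^1 × 0.28982^4 = 0.025053
P(M+10) = 0.28982^5 = 0.002045
The M+2 peak is largest (0.368614); scaling to 100 gives 49.0 : 100.0 : 81.6 : 33.3 : 6.8 : 0.6.

49.0 : 100.0 : 81.6 : 33.3 : 6.8 : 0.6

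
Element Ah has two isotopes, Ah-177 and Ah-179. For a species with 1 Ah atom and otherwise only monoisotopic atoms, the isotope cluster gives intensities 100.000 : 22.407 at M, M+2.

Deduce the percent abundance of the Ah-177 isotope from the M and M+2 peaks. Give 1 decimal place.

81.7%

Write p for the Ah-177 fraction. I(M+2)/I(M) = [C(1,1)·p^0·(1−p)] / p^1 = 1·(1−p)/p = 22.407/100.000 = 0.2241
(1−p)/p = 0.2241/1 = 0.2241  ⇒  p = 1/(1 + 0.2241) = 0.8169
Ah-177: 81.7%, Ah-179: 18.3%.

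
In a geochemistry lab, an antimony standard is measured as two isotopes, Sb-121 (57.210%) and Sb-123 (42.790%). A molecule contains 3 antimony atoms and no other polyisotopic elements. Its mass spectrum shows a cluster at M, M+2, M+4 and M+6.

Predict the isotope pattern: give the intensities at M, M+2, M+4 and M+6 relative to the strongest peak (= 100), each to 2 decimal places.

Expanding (0.57210 + 0.42790)^3:
P(M) = 0.57210^3 = 0.187247
P(M+2) = 3 × 0.57210^2 × 0.42790^1 = 0.420153
P(M+4) = 3 × 0.57210^1 × 0.42790^2 = 0.314252
P(M+6) = 0.42790^3 = 0.078348
The M+2 peak is largest (0.420153); scaling to 100 gives 44.57 : 100.00 : 74.79 : 18.65.

44.57 : 100.00 : 74.79 : 18.65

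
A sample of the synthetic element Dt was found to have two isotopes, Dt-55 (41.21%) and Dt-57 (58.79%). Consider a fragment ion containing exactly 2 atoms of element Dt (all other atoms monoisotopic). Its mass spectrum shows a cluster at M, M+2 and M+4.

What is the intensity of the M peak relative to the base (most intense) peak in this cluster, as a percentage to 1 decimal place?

35.0%

(0.4121 + 0.5879)^2 gives M 0.1698, M+2 0.4845, M+4 0.3456; the largest is M+2.
P(M+2) = C(2,1) × 0.4121^1 × 0.5879^1 = 2 × 0.4121 × 0.5879 = 0.484547 (base)
P(M) = C(2,0) × 0.4121^2 × 0.5879^0 = 1 × 0.16982641 × 1.0000 = 0.169826
Relative intensity = 0.169826 / 0.484547 × 100 = 35.0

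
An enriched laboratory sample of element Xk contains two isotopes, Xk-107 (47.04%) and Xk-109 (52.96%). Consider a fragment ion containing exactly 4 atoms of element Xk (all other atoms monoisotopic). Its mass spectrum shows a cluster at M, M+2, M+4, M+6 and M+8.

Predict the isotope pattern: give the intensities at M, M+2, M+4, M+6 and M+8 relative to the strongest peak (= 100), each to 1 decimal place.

13.1 : 59.2 : 100.0 : 75.1 : 21.1

Each Xk atom is independently Xk-107 (p = 0.4704) or Xk-109 (q = 0.5296); the cluster is the binomial expansion (p + q)^4.
P(M) = 0.4704^4 = 0.048963
P(M+2) = 4 × 0.4704^3 × 0.5296^1 = 0.220501
P(M+4) = 6 × 0.4704^2 × 0.5296^2 = 0.372376
P(M+6) = 4 × 0.4704^1 × 0.5296^3 = 0.279493
P(M+8) = 0.5296^4 = 0.078667
The M+4 peak is largest (0.372376); scaling to 100 gives 13.1 : 59.2 : 100.0 : 75.1 : 21.1.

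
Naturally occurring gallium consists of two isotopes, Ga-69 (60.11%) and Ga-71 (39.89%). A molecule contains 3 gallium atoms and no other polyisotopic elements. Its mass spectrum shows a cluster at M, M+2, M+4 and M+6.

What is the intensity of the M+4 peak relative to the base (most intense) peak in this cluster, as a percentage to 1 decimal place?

Binomial terms of (0.6011 + 0.3989)^3: M 0.2172, M+2 0.4324, M+4 0.2869, M+6 0.0635 → M+2 is the base peak.
P(M+2) = C(3,1) × 0.6011^2 × 0.3989^1 = 3 × 0.36132121 × 0.3989 = 0.432393 (base)
P(M+4) = C(3,2) × 0.6011^1 × 0.3989^2 = 3 × 0.6011 × 0.15912121 = 0.286943
Relative intensity = 0.286943 / 0.432393 × 100 = 66.4

66.4%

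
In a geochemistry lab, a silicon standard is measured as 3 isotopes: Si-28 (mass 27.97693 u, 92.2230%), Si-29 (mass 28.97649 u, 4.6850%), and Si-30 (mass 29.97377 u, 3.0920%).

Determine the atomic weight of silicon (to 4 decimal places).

28.0855 u

Average mass = Σ (abundance × isotope mass) = 0.922230 × 27.97693 + 0.046850 × 28.97649 + 0.030920 × 29.97377
= 25.801164 + 1.357549 + 0.926789 = 28.085502 u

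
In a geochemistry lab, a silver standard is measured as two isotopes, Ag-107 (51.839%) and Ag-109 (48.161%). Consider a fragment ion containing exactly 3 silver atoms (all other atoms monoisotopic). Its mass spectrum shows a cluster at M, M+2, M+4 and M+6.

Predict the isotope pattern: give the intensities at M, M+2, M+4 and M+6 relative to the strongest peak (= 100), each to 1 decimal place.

Expanding (0.51839 + 0.48161)^3:
P(M) = 0.51839^3 = 0.139306
P(M+2) = 3 × 0.51839^2 × 0.48161^1 = 0.388267
P(M+4) = 3 × 0.51839^1 × 0.48161^2 = 0.360719
P(M+6) = 0.48161^3 = 0.111709
The M+2 peak is largest (0.388267); scaling to 100 gives 35.9 : 100.0 : 92.9 : 28.8.

35.9 : 100.0 : 92.9 : 28.8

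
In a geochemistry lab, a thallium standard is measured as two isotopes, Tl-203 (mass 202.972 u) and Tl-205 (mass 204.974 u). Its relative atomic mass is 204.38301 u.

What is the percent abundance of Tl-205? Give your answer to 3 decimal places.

Writing the weighted mean with unknown fraction x of Tl-203:
202.972·x + 204.974·(1 − x) = 204.38301
(202.972 − 204.974)·x = 204.38301 − 204.974
x = -0.59099 / -2.002 = 0.29520 → 29.520% Tl-203, 70.480% Tl-205.

70.480%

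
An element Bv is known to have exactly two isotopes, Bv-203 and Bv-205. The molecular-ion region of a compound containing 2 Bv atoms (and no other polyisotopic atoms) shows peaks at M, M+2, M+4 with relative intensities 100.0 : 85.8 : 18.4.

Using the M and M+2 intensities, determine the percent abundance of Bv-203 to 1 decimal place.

70.0%

Let p = fractional abundance of Bv-203. I(M+2)/I(M) = [C(2,1)·p^1·(1−p)] / p^2 = 2·(1−p)/p = 85.8/100.0 = 0.8580
(1−p)/p = 0.8580/2 = 0.4290  ⇒  p = 1/(1 + 0.4290) = 0.6998
Bv-203: 70.0%, Bv-205: 30.0%.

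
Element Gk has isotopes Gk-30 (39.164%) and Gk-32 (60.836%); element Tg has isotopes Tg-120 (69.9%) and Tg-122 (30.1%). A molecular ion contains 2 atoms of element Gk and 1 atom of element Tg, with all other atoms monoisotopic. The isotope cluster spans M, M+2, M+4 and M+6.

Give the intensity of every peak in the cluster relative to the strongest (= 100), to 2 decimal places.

26.66 : 94.31 : 100.00 : 27.70

Element Gk pattern (n=2): 0.15338189 : 0.47651622 : 0.37010189
Element Tg pattern (n=1): 0.6990 : 0.3010
Convolve the two distributions (both contribute in 2-u steps):
  M: 0.15338189×0.6990 = 0.107214
  M+2: 0.15338189×0.3010 + 0.47651622×0.6990 = 0.379253
  M+4: 0.47651622×0.3010 + 0.37010189×0.6990 = 0.402133
  M+6: 0.37010189×0.3010 = 0.111401
Scale to base peak (0.402133) = 100: 26.66 : 94.31 : 100.00 : 27.70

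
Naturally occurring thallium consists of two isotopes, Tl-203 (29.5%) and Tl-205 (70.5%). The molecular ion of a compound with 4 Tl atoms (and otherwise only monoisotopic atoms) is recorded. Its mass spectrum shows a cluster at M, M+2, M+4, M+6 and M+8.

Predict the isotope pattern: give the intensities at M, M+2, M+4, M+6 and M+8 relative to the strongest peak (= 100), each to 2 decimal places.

The 4 Tl atoms are independent, so intensities follow the terms of (0.295 + 0.705)^4.
P(M) = 0.295^4 = 0.007573
P(M+2) = 4 × 0.295^3 × 0.705^1 = 0.072396
P(M+4) = 6 × 0.295^2 × 0.705^2 = 0.259522
P(M+6) = 4 × 0.295^1 × 0.705^3 = 0.413475
P(M+8) = 0.705^4 = 0.247034
The M+6 peak is largest (0.413475); scaling to 100 gives 1.83 : 17.51 : 62.77 : 100.00 : 59.75.

1.83 : 17.51 : 62.77 : 100.00 : 59.75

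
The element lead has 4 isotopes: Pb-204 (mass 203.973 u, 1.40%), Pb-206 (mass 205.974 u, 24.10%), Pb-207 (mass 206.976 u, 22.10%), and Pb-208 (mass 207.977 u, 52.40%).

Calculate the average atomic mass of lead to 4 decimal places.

Weight each isotope mass by its fractional abundance: 0.0140 × 203.973 + 0.2410 × 205.974 + 0.2210 × 206.976 + 0.5240 × 207.977
= 2.85562 + 49.63973 + 45.74170 + 108.97995 = 207.21700 u

207.2170 u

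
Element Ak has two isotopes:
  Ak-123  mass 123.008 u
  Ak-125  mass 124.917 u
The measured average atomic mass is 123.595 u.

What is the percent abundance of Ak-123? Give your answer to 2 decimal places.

69.25%

Let x be the fractional abundance of Ak-123; then Ak-125 has abundance 1 − x.
123.008·x + 124.917·(1 − x) = 123.595
(123.008 − 124.917)·x = 123.595 − 124.917
x = -1.322 / -1.909 = 0.69251 → 69.25% Ak-123, 30.75% Ak-125.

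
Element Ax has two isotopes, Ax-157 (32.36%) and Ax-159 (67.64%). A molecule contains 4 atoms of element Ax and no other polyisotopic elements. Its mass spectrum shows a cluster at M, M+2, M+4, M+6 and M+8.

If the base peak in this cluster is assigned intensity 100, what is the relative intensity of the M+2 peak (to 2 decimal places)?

22.89

Binomial terms of (0.3236 + 0.6764)^4: M 0.0110, M+2 0.0917, M+4 0.2875, M+6 0.4006, M+8 0.2093 → M+6 is the base peak.
P(M+6) = C(4,3) × 0.3236^1 × 0.6764^3 = 4 × 0.3236 × 0.30946447 = 0.400571 (base)
P(M+2) = C(4,1) × 0.3236^3 × 0.6764^1 = 4 × 0.03388641 × 0.6764 = 0.091683
Relative intensity = 0.091683 / 0.400571 × 100 = 22.89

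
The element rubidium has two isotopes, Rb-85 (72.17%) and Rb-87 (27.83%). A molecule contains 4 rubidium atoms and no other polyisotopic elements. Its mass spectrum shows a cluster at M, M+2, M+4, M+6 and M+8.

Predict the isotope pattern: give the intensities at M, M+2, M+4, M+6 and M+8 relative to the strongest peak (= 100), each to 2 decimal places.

64.83 : 100.00 : 57.84 : 14.87 : 1.43

Each Rb atom is independently Rb-85 (p = 0.7217) or Rb-87 (q = 0.2783); the cluster is the binomial expansion (p + q)^4.
P(M) = 0.7217^4 = 0.271286
P(M+2) = 4 × 0.7217^3 × 0.2783^1 = 0.418450
P(M+4) = 6 × 0.7217^2 × 0.2783^2 = 0.242042
P(M+6) = 4 × 0.7217^1 × 0.2783^3 = 0.062224
P(M+8) = 0.2783^4 = 0.005999
The M+2 peak is largest (0.418450); scaling to 100 gives 64.83 : 100.00 : 57.84 : 14.87 : 1.43.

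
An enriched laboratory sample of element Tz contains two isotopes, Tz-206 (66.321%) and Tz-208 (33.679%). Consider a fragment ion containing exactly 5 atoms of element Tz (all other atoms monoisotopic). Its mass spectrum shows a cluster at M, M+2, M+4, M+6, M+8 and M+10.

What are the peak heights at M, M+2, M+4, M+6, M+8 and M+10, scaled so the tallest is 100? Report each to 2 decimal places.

38.78 : 98.46 : 100.00 : 50.78 : 12.89 : 1.31

Each Tz atom is independently Tz-206 (p = 0.66321) or Tz-208 (q = 0.33679); the cluster is the binomial expansion (p + q)^5.
P(M) = 0.66321^5 = 0.128308
P(M+2) = 5 × 0.66321^4 × 0.33679^1 = 0.325787
P(M+4) = 10 × 0.66321^3 × 0.33679^2 = 0.330881
P(M+6) = 10 × 0.66321^2 × 0.33679^3 = 0.168027
P(M+8) = 5 × 0.66321^1 × 0.33679^4 = 0.042664
P(M+10) = 0.33679^5 = 0.004333
The M+4 peak is largest (0.330881); scaling to 100 gives 38.78 : 98.46 : 100.00 : 50.78 : 12.89 : 1.31.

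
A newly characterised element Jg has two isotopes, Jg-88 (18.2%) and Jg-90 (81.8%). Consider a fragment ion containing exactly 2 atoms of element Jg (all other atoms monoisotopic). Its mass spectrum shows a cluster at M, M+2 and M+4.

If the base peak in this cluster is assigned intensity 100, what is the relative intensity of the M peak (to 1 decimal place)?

Term probabilities: M 0.0331, M+2 0.2978, M+4 0.6691. Base peak = M+4.
P(M+4) = C(2,2) × 0.182^0 × 0.818^2 = 1 × 1.0000 × 0.669124 = 0.669124 (base)
P(M) = C(2,0) × 0.182^2 × 0.818^0 = 1 × 0.033124 × 1.0000 = 0.033124
Relative intensity = 0.033124 / 0.669124 × 100 = 5.0

5.0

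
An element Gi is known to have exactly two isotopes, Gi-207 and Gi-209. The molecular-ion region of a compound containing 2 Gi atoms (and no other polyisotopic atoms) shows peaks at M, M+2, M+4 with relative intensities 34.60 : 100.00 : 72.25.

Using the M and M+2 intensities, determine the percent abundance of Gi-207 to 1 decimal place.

If p is the fraction of Gi that is Gi-207, then I(M+2)/I(M) = [C(2,1)·p^1·(1−p)] / p^2 = 2·(1−p)/p = 100.00/34.60 = 2.8902
(1−p)/p = 2.8902/2 = 1.4451  ⇒  p = 1/(1 + 1.4451) = 0.4090
Gi-207: 40.9%, Gi-209: 59.1%.

40.9%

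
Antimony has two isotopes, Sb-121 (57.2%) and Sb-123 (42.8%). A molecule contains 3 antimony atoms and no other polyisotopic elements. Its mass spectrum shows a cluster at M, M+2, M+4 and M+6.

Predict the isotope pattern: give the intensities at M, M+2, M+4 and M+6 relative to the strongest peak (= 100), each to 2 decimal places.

44.55 : 100.00 : 74.83 : 18.66

Expanding (0.572 + 0.428)^3:
P(M) = 0.572^3 = 0.187149
P(M+2) = 3 × 0.572^2 × 0.428^1 = 0.420104
P(M+4) = 3 × 0.572^1 × 0.428^2 = 0.314344
P(M+6) = 0.428^3 = 0.078403
The M+2 peak is largest (0.420104); scaling to 100 gives 44.55 : 100.00 : 74.83 : 18.66.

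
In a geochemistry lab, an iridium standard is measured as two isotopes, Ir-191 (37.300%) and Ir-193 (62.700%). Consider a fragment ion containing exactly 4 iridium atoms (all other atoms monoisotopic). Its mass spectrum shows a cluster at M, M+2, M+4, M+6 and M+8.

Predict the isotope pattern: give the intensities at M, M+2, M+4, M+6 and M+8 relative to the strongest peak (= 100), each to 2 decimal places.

5.26 : 35.39 : 89.23 : 100.00 : 42.02

Each Ir atom is independently Ir-191 (p = 0.37300) or Ir-193 (q = 0.62700); the cluster is the binomial expansion (p + q)^4.
P(M) = 0.37300^4 = 0.019357
P(M+2) = 4 × 0.37300^3 × 0.62700^1 = 0.130153
P(M+4) = 6 × 0.37300^2 × 0.62700^2 = 0.328174
P(M+6) = 4 × 0.37300^1 × 0.62700^3 = 0.367766
P(M+8) = 0.62700^4 = 0.154550
The M+6 peak is largest (0.367766); scaling to 100 gives 5.26 : 35.39 : 89.23 : 100.00 : 42.02.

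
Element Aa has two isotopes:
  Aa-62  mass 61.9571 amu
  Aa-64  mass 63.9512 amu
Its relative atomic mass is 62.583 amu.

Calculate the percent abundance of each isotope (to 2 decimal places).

Let x be the fractional abundance of Aa-62; then Aa-64 has abundance 1 − x.
61.9571·x + 63.9512·(1 − x) = 62.583
(61.9571 − 63.9512)·x = 62.583 − 63.9512
x = -1.3682 / -1.9941 = 0.68612 → 68.61% Aa-62, 31.39% Aa-64.

Aa-62: 68.61%, Aa-64: 31.39%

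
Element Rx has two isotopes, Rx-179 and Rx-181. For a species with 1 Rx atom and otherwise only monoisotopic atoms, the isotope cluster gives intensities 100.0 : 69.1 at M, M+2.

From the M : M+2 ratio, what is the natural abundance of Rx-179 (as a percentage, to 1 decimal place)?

If p is the fraction of Rx that is Rx-179, then I(M+2)/I(M) = [C(1,1)·p^0·(1−p)] / p^1 = 1·(1−p)/p = 69.1/100.0 = 0.6910
(1−p)/p = 0.6910/1 = 0.6910  ⇒  p = 1/(1 + 0.6910) = 0.5914
Rx-179: 59.1%, Rx-181: 40.9%.

59.1%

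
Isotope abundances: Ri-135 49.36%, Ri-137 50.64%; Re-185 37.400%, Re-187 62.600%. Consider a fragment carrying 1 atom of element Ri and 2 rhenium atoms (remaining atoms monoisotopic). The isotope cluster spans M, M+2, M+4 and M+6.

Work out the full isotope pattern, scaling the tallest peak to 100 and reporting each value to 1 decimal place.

16.0 : 70.1 : 100.0 : 46.1

Element Ri pattern (n=1): 0.4936 : 0.5064
Rhenium pattern (n=2): 0.139876 : 0.468248 : 0.391876
Convolve the two distributions (both contribute in 2-u steps):
  M: 0.4936×0.139876 = 0.069043
  M+2: 0.4936×0.468248 + 0.5064×0.139876 = 0.301960
  M+4: 0.4936×0.391876 + 0.5064×0.468248 = 0.430551
  M+6: 0.5064×0.391876 = 0.198446
Scale to base peak (0.430551) = 100: 16.0 : 70.1 : 100.0 : 46.1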